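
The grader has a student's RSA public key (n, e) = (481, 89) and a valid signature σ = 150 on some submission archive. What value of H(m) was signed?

388

Squares mod 481: σ^1≡150, σ^2≡374, σ^4≡386, σ^8≡367, σ^16≡9, σ^32≡81, σ^64≡308
89 = 64 + 16 + 8 + 1, so σ^89 ≡ 308·9·367·150 ≡ 388 (mod 481)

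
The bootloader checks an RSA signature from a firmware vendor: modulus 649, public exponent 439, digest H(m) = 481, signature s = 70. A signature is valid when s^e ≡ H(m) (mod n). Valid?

no

s^2 ≡ 70^2 = 4900 ≡ 357
s^4 ≡ 357^2 = 127449 ≡ 245
s^8 ≡ 245^2 = 60025 ≡ 317
s^16 ≡ 317^2 = 100489 ≡ 543
s^32 ≡ 543^2 = 294849 ≡ 203
s^64 ≡ 203^2 = 41209 ≡ 322
s^128 ≡ 322^2 = 103684 ≡ 493
s^256 ≡ 493^2 = 243049 ≡ 323
439 = 256 + 128 + 32 + 16 + 4 + 2 + 1, so s^439 ≡ 323·493·203·543·245·357·70 ≡ 168 (mod 649)
168 ≠ 481, so verification fails.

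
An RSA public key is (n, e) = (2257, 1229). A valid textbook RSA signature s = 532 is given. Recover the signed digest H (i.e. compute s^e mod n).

s^2 ≡ 532^2 = 283024 ≡ 899
s^4 ≡ 899^2 = 808201 ≡ 195
s^8 ≡ 195^2 = 38025 ≡ 1913
s^16 ≡ 1913^2 = 3659569 ≡ 972
s^32 ≡ 972^2 = 944784 ≡ 1358
s^64 ≡ 1358^2 = 1844164 ≡ 195
s^128 ≡ 195^2 = 38025 ≡ 1913
s^256 ≡ 1913^2 = 3659569 ≡ 972
s^512 ≡ 972^2 = 944784 ≡ 1358
s^1024 ≡ 1358^2 = 1844164 ≡ 195
1229 = 1024 + 128 + 64 + 8 + 4 + 1, so s^1229 ≡ 195·1913·195·1913·195·532 ≡ 140 (mod 2257)

140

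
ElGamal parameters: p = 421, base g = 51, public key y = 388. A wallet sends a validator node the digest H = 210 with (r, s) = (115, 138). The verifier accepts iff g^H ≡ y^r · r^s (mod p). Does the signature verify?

Left side g^H mod p:
Squares mod 421: 51^1≡51, 51^2≡75, 51^4≡152, 51^8≡370, 51^16≡75, 51^32≡152, 51^64≡370, 51^128≡75
210 = 128 + 64 + 16 + 2, so 51^210 ≡ 75·370·75·75 ≡ 1 (mod 421)
Right side y^r · r^s mod p:
Squares mod 421: 388^1≡388, 388^2≡247, 388^4≡385, 388^8≡33, 388^16≡247, 388^32≡385, 388^64≡33
115 = 64 + 32 + 16 + 2 + 1, so 388^115 ≡ 33·385·247·247·388 ≡ 269 (mod 421)
Squares mod 421: 115^1≡115, 115^2≡174, 115^4≡385, 115^8≡33, 115^16≡247, 115^32≡385, 115^64≡33, 115^128≡247
138 = 128 + 8 + 2, so 115^138 ≡ 247·33·174 ≡ 346 (mod 421)
269·346 = 93074 ≡ 33 (mod 421)
1 ≠ 33, so verification fails.

does not verify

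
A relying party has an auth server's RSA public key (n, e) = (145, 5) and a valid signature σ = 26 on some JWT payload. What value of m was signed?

σ^2 ≡ 26^2 = 676 ≡ 96
σ^4 ≡ 96^2 = 9216 ≡ 81
5 = 4 + 1, so σ^5 ≡ 81·26 ≡ 76 (mod 145)

76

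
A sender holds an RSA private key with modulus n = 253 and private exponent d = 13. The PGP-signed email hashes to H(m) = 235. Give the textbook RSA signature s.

(H(m))^13 mod 253 = 251

251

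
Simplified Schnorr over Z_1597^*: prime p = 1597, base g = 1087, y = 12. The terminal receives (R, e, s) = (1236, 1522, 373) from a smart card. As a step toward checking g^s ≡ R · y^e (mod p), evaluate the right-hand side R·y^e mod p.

974

Squares mod 1597: 12^1≡12, 12^2≡144, 12^4≡1572, 12^8≡625, 12^16≡957, 12^32≡768, 12^64≡531, 12^128≡889, 12^256≡1403, 12^512≡905, 12^1024≡1361
1522 = 1024 + 256 + 128 + 64 + 32 + 16 + 2, so 12^1522 ≡ 1361·1403·889·531·768·957·144 ≡ 944 (mod 1597)
R · y^e ≡ 1236·944 = 1166784 ≡ 974 (mod 1597)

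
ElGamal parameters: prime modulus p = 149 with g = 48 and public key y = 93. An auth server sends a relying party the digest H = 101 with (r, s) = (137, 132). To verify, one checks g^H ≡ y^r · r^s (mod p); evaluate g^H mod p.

137

48^2 = 2304 ≡ 69
48^4 ≡ 69^2 = 4761 ≡ 142
48^8 ≡ 142^2 = 20164 ≡ 49
48^16 ≡ 49^2 = 2401 ≡ 17
48^32 ≡ 17^2 = 289 ≡ 140
48^64 ≡ 140^2 = 19600 ≡ 81
101 = 64 + 32 + 4 + 1, so 48^101 ≡ 81·140·142·48 ≡ 137 (mod 149)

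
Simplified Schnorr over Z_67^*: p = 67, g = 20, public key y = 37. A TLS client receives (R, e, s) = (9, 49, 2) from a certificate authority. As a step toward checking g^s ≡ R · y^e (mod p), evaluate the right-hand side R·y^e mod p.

65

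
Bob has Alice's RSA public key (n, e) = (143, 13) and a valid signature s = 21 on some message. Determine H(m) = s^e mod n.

s^2 ≡ 21^2 = 441 ≡ 12
s^4 ≡ 12^2 = 144 ≡ 1
s^8 ≡ 1^2 = 1
13 = 8 + 4 + 1, so s^13 ≡ 1·1·21 ≡ 21 (mod 143)

21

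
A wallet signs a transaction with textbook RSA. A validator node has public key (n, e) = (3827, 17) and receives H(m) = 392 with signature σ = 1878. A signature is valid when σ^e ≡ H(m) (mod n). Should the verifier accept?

σ^2 ≡ 1878^2 = 3526884 ≡ 2217
σ^4 ≡ 2217^2 = 4915089 ≡ 1221
σ^8 ≡ 1221^2 = 1490841 ≡ 2138
σ^16 ≡ 2138^2 = 4571044 ≡ 1606
17 = 16 + 1, so σ^17 ≡ 1606·1878 ≡ 392 (mod 3827)
Since 392 equals the digest 392, verification succeeds.

accept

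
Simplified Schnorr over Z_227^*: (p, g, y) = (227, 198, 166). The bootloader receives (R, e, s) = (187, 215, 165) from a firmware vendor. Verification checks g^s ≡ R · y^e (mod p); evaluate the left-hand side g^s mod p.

198^2 = 39204 ≡ 160
198^4 ≡ 160^2 = 25600 ≡ 176
198^8 ≡ 176^2 = 30976 ≡ 104
198^16 ≡ 104^2 = 10816 ≡ 147
198^32 ≡ 147^2 = 21609 ≡ 44
198^64 ≡ 44^2 = 1936 ≡ 120
198^128 ≡ 120^2 = 14400 ≡ 99
165 = 128 + 32 + 4 + 1, so 198^165 ≡ 99·44·176·198 ≡ 37 (mod 227)

37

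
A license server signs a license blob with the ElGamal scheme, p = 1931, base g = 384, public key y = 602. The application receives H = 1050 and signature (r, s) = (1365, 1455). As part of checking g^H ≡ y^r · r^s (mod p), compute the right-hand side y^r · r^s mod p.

649

602^1365 mod 1931 = 1756
1365^1455 mod 1931 = 868
y^r · r^s ≡ 1756·868 = 1524208 ≡ 649 (mod 1931)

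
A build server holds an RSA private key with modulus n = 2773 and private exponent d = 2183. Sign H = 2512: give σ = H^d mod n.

H^2183 mod 2773 = 1397

1397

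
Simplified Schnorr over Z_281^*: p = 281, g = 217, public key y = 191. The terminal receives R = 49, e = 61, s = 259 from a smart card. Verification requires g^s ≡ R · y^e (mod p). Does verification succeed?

fails

g^s mod p:
217^259 mod 281 = 195
R · y^e mod p:
191^61 mod 281 = 191
49·191 = 9359 ≡ 86 (mod 281)
195 ≠ 86; the check fails.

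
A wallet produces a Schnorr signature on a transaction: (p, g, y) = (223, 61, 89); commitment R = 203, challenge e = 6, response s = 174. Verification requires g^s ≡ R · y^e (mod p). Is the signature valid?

invalid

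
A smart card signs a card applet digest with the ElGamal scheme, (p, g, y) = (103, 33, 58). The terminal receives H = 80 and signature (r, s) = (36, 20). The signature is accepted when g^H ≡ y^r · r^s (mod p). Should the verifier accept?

Left side g^H mod p:
33^2 = 1089 ≡ 59
33^4 ≡ 59^2 = 3481 ≡ 82
33^8 ≡ 82^2 = 6724 ≡ 29
33^16 ≡ 29^2 = 841 ≡ 17
33^32 ≡ 17^2 = 289 ≡ 83
33^64 ≡ 83^2 = 6889 ≡ 91
80 = 64 + 16, so 33^80 ≡ 91·17 ≡ 2 (mod 103)
Right side y^r · r^s mod p:
58^2 = 3364 ≡ 68
58^4 ≡ 68^2 = 4624 ≡ 92
58^8 ≡ 92^2 = 8464 ≡ 18
58^16 ≡ 18^2 = 324 ≡ 15
58^32 ≡ 15^2 = 225 ≡ 19
36 = 32 + 4, so 58^36 ≡ 19·92 ≡ 100 (mod 103)
36^2 = 1296 ≡ 60
36^4 ≡ 60^2 = 3600 ≡ 98
36^8 ≡ 98^2 = 9604 ≡ 25
36^16 ≡ 25^2 = 625 ≡ 7
20 = 16 + 4, so 36^20 ≡ 7·98 ≡ 68 (mod 103)
100·68 = 6800 ≡ 2 (mod 103)
2 ≡ 2 (mod 103), so the signature is genuine.

accept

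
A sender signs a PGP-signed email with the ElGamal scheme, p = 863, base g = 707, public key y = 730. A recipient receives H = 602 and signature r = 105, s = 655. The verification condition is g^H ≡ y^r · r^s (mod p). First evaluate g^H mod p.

707^602 mod 863 = 618

618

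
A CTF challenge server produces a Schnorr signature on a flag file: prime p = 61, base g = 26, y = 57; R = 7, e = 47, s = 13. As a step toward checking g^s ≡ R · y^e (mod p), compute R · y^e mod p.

51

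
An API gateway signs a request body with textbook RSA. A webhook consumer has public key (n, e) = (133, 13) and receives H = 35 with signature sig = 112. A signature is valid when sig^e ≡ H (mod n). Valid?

sig^13 mod 133 = 35
Since 35 equals the digest 35, verification succeeds.

yes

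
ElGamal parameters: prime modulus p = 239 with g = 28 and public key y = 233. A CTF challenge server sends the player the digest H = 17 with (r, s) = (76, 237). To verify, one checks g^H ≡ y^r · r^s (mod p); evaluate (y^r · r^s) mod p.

233^2 = 54289 ≡ 36
233^4 ≡ 36^2 = 1296 ≡ 101
233^8 ≡ 101^2 = 10201 ≡ 163
233^16 ≡ 163^2 = 26569 ≡ 40
233^32 ≡ 40^2 = 1600 ≡ 166
233^64 ≡ 166^2 = 27556 ≡ 71
76 = 64 + 8 + 4, so 233^76 ≡ 71·163·101 ≡ 163 (mod 239)
76^2 = 5776 ≡ 40
76^4 ≡ 40^2 = 1600 ≡ 166
76^8 ≡ 166^2 = 27556 ≡ 71
76^16 ≡ 71^2 = 5041 ≡ 22
76^32 ≡ 22^2 = 484 ≡ 6
76^64 ≡ 6^2 = 36
76^128 ≡ 36^2 = 1296 ≡ 101
237 = 128 + 64 + 32 + 8 + 4 + 1, so 76^237 ≡ 101·36·6·71·166·76 ≡ 217 (mod 239)
y^r · r^s ≡ 163·217 = 35371 ≡ 238 (mod 239)

238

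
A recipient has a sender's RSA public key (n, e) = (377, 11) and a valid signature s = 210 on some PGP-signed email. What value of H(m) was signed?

s^2 ≡ 210^2 = 44100 ≡ 368
s^4 ≡ 368^2 = 135424 ≡ 81
s^8 ≡ 81^2 = 6561 ≡ 152
11 = 8 + 2 + 1, so s^11 ≡ 152·368·210 ≡ 371 (mod 377)

371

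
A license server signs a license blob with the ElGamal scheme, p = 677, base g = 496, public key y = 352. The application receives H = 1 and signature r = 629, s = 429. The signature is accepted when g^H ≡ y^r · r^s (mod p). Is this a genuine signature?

forged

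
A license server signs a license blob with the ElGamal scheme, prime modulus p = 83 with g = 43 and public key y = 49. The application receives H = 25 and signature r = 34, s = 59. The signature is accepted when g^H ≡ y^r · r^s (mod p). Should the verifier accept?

Left side g^H mod p:
43^2 = 1849 ≡ 23
43^4 ≡ 23^2 = 529 ≡ 31
43^8 ≡ 31^2 = 961 ≡ 48
43^16 ≡ 48^2 = 2304 ≡ 63
25 = 16 + 8 + 1, so 43^25 ≡ 63·48·43 ≡ 54 (mod 83)
Right side y^r · r^s mod p:
49^2 = 2401 ≡ 77
49^4 ≡ 77^2 = 5929 ≡ 36
49^8 ≡ 36^2 = 1296 ≡ 51
49^16 ≡ 51^2 = 2601 ≡ 28
49^32 ≡ 28^2 = 784 ≡ 37
34 = 32 + 2, so 49^34 ≡ 37·77 ≡ 27 (mod 83)
34^2 = 1156 ≡ 77
34^4 ≡ 77^2 = 5929 ≡ 36
34^8 ≡ 36^2 = 1296 ≡ 51
34^16 ≡ 51^2 = 2601 ≡ 28
34^32 ≡ 28^2 = 784 ≡ 37
59 = 32 + 16 + 8 + 2 + 1, so 34^59 ≡ 37·28·51·77·34 ≡ 2 (mod 83)
27·2 = 54 ≡ 54 (mod 83)
54 ≡ 54 (mod 83), so the signature is genuine.

accept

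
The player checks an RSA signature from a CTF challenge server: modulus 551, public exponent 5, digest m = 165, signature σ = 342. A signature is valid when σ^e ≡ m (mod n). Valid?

σ^5 mod 551 = 228
σ^5 mod 551 = 228, but m = 165.

no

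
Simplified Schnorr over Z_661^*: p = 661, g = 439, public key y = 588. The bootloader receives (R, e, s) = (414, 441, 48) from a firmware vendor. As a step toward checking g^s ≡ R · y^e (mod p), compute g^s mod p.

Squares mod 661: 439^1≡439, 439^2≡370, 439^4≡73, 439^8≡41, 439^16≡359, 439^32≡647
48 = 32 + 16, so 439^48 ≡ 647·359 ≡ 262 (mod 661)

262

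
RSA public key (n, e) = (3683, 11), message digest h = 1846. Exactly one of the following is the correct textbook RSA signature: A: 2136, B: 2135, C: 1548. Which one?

Candidate A: Squares mod 3683: 2136^1≡2136, 2136^2≡2942, 2136^4≡314, 2136^8≡2838; 11 = 8 + 2 + 1, so 2136^11 ≡ 2838·2942·2136 ≡ 1100 (mod 3683)
Candidate B: Squares mod 3683: 2135^1≡2135, 2135^2≡2354, 2135^4≡2084, 2135^8≡799; 11 = 8 + 2 + 1, so 2135^11 ≡ 799·2354·2135 ≡ 1846 (mod 3683)
  → matches h = 1846
Candidate C: Squares mod 3683: 1548^1≡1548, 1548^2≡2354, 1548^4≡2084, 1548^8≡799; 11 = 8 + 2 + 1, so 1548^11 ≡ 799·2354·1548 ≡ 1837 (mod 3683)

B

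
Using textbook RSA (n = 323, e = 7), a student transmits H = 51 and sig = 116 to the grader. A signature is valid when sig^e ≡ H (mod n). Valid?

no

Squares mod 323: sig^1≡116, sig^2≡213, sig^4≡149
7 = 4 + 2 + 1, so sig^7 ≡ 149·213·116 ≡ 261 (mod 323)
The recovered value 261 does not match the digest 51.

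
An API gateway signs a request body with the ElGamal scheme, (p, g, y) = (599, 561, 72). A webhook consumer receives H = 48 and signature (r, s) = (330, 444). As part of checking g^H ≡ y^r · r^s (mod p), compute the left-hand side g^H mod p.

142

561^2 = 314721 ≡ 246
561^4 ≡ 246^2 = 60516 ≡ 17
561^8 ≡ 17^2 = 289
561^16 ≡ 289^2 = 83521 ≡ 260
561^32 ≡ 260^2 = 67600 ≡ 512
48 = 32 + 16, so 561^48 ≡ 512·260 ≡ 142 (mod 599)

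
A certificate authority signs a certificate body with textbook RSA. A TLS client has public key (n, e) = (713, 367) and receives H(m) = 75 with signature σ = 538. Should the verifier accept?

accept

Squares mod 713: σ^1≡538, σ^2≡679, σ^4≡443, σ^8≡174, σ^16≡330, σ^32≡524, σ^64≡71, σ^128≡50, σ^256≡361
367 = 256 + 64 + 32 + 8 + 4 + 2 + 1, so σ^367 ≡ 361·71·524·174·443·679·538 ≡ 75 (mod 713)
Since 75 equals the digest 75, verification succeeds.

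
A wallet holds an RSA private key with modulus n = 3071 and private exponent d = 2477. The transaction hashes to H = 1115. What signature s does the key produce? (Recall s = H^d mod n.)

H^2 ≡ 1115^2 = 1243225 ≡ 2541
H^4 ≡ 2541^2 = 6456681 ≡ 1439
H^8 ≡ 1439^2 = 2070721 ≡ 867
H^16 ≡ 867^2 = 751689 ≡ 2365
H^32 ≡ 2365^2 = 5593225 ≡ 934
H^64 ≡ 934^2 = 872356 ≡ 192
H^128 ≡ 192^2 = 36864 ≡ 12
H^256 ≡ 12^2 = 144
H^512 ≡ 144^2 = 20736 ≡ 2310
H^1024 ≡ 2310^2 = 5336100 ≡ 1773
H^2048 ≡ 1773^2 = 3143529 ≡ 1896
2477 = 2048 + 256 + 128 + 32 + 8 + 4 + 1, so H^2477 ≡ 1896·144·12·934·867·1439·1115 ≡ 812 (mod 3071)

812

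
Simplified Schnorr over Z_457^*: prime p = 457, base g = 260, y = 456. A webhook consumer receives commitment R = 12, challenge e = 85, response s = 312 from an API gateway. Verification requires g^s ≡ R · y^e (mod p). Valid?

g^s mod p:
Squares mod 457: 260^1≡260, 260^2≡421, 260^4≡382, 260^8≡141, 260^16≡230, 260^32≡345, 260^64≡205, 260^128≡438, 260^256≡361
312 = 256 + 32 + 16 + 8, so 260^312 ≡ 361·345·230·141 ≡ 16 (mod 457)
R · y^e mod p:
Squares mod 457: 456^1≡456, 456^2≡1, 456^4≡1, 456^8≡1, 456^16≡1, 456^32≡1, 456^64≡1
85 = 64 + 16 + 4 + 1, so 456^85 ≡ 1·1·1·456 ≡ 456 (mod 457)
12·456 = 5472 ≡ 445 (mod 457)
16 ≠ 445; the check fails.

no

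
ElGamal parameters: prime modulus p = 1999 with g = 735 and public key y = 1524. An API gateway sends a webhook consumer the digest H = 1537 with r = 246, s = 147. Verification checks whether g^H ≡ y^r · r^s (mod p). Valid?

no

Left side g^H mod p:
Squares mod 1999: 735^1≡735, 735^2≡495, 735^4≡1147, 735^8≡267, 735^16≡1324, 735^32≡1852, 735^64≡1619, 735^128≡472, 735^256≡895, 735^512≡1425, 735^1024≡1640
1537 = 1024 + 512 + 1, so 735^1537 ≡ 1640·1425·735 ≡ 277 (mod 1999)
Right side y^r · r^s mod p:
Squares mod 1999: 1524^1≡1524, 1524^2≡1737, 1524^4≡678, 1524^8≡1913, 1524^16≡1399, 1524^32≡180, 1524^64≡416, 1524^128≡1142
246 = 128 + 64 + 32 + 16 + 4 + 2, so 1524^246 ≡ 1142·416·180·1399·678·1737 ≡ 1625 (mod 1999)
Squares mod 1999: 246^1≡246, 246^2≡546, 246^4≡265, 246^8≡260, 246^16≡1633, 246^32≡23, 246^64≡529, 246^128≡1980
147 = 128 + 16 + 2 + 1, so 246^147 ≡ 1980·1633·546·246 ≡ 714 (mod 1999)
1625·714 = 1160250 ≡ 830 (mod 1999)
277 ≠ 830, so verification fails.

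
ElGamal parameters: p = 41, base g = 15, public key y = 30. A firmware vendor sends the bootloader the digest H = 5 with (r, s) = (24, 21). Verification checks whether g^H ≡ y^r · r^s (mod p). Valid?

yes

Left side g^H mod p:
15^2 = 225 ≡ 20
15^4 ≡ 20^2 = 400 ≡ 31
5 = 4 + 1, so 15^5 ≡ 31·15 ≡ 14 (mod 41)
Right side y^r · r^s mod p:
30^2 = 900 ≡ 39
30^4 ≡ 39^2 = 1521 ≡ 4
30^8 ≡ 4^2 = 16
30^16 ≡ 16^2 = 256 ≡ 10
24 = 16 + 8, so 30^24 ≡ 10·16 ≡ 37 (mod 41)
24^2 = 576 ≡ 2
24^4 ≡ 2^2 = 4
24^8 ≡ 4^2 = 16
24^16 ≡ 16^2 = 256 ≡ 10
21 = 16 + 4 + 1, so 24^21 ≡ 10·4·24 ≡ 17 (mod 41)
37·17 = 629 ≡ 14 (mod 41)
14 ≡ 14 (mod 41), so the signature is genuine.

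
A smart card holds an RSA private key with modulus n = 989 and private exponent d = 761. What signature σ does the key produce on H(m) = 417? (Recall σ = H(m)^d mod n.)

(H(m))^2 ≡ 417^2 = 173889 ≡ 814
(H(m))^4 ≡ 814^2 = 662596 ≡ 955
(H(m))^8 ≡ 955^2 = 912025 ≡ 167
(H(m))^16 ≡ 167^2 = 27889 ≡ 197
(H(m))^32 ≡ 197^2 = 38809 ≡ 238
(H(m))^64 ≡ 238^2 = 56644 ≡ 271
(H(m))^128 ≡ 271^2 = 73441 ≡ 255
(H(m))^256 ≡ 255^2 = 65025 ≡ 740
(H(m))^512 ≡ 740^2 = 547600 ≡ 683
761 = 512 + 128 + 64 + 32 + 16 + 8 + 1, so (H(m))^761 ≡ 683·255·271·238·197·167·417 ≡ 55 (mod 989)

55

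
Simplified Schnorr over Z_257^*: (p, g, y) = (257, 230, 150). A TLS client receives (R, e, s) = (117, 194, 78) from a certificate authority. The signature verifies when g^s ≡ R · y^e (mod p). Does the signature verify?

verifies

g^s mod p:
Squares mod 257: 230^1≡230, 230^2≡215, 230^4≡222, 230^8≡197, 230^16≡2, 230^32≡4, 230^64≡16
78 = 64 + 8 + 4 + 2, so 230^78 ≡ 16·197·222·215 ≡ 244 (mod 257)
R · y^e mod p:
Squares mod 257: 150^1≡150, 150^2≡141, 150^4≡92, 150^8≡240, 150^16≡32, 150^32≡253, 150^64≡16, 150^128≡256
194 = 128 + 64 + 2, so 150^194 ≡ 256·16·141 ≡ 57 (mod 257)
117·57 = 6669 ≡ 244 (mod 257)
244 ≡ 244 (mod 257); signature holds.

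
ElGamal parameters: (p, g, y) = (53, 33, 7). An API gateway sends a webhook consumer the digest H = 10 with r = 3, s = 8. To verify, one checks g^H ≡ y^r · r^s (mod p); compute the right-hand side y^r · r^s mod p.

43

7^2 = 49
3 = 2 + 1, so 7^3 ≡ 49·7 ≡ 25 (mod 53)
3^2 = 9
3^4 ≡ 9^2 = 81 ≡ 28
3^8 ≡ 28^2 = 784 ≡ 42
y^r · r^s ≡ 25·42 = 1050 ≡ 43 (mod 53)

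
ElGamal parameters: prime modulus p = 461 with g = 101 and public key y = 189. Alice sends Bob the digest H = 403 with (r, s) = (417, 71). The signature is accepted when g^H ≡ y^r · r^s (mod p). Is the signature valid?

Left side g^H mod p:
101^403 mod 461 = 140
Right side y^r · r^s mod p:
189^417 mod 461 = 62
417^71 mod 461 = 398
62·398 = 24676 ≡ 243 (mod 461)
140 ≠ 243, so verification fails.

invalid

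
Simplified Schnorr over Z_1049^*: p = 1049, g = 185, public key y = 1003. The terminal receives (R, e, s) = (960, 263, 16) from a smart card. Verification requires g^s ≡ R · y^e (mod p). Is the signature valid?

valid

g^s mod p:
185^16 mod 1049 = 606
R · y^e mod p:
1003^263 mod 1049 = 335
960·335 = 321600 ≡ 606 (mod 1049)
606 ≡ 606 (mod 1049); signature holds.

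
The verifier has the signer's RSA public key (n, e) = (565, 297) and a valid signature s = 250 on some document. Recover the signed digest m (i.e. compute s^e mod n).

s^2 ≡ 250^2 = 62500 ≡ 350
s^4 ≡ 350^2 = 122500 ≡ 460
s^8 ≡ 460^2 = 211600 ≡ 290
s^16 ≡ 290^2 = 84100 ≡ 480
s^32 ≡ 480^2 = 230400 ≡ 445
s^64 ≡ 445^2 = 198025 ≡ 275
s^128 ≡ 275^2 = 75625 ≡ 480
s^256 ≡ 480^2 = 230400 ≡ 445
297 = 256 + 32 + 8 + 1, so s^297 ≡ 445·445·290·250 ≡ 345 (mod 565)

345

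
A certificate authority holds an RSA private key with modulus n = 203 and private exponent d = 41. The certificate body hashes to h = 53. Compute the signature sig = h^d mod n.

23

Squares mod 203: h^1≡53, h^2≡170, h^4≡74, h^8≡198, h^16≡25, h^32≡16
41 = 32 + 8 + 1, so h^41 ≡ 16·198·53 ≡ 23 (mod 203)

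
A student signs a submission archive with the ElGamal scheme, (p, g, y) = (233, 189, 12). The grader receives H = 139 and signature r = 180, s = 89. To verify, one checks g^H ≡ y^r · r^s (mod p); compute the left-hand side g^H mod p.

77

189^2 = 35721 ≡ 72
189^4 ≡ 72^2 = 5184 ≡ 58
189^8 ≡ 58^2 = 3364 ≡ 102
189^16 ≡ 102^2 = 10404 ≡ 152
189^32 ≡ 152^2 = 23104 ≡ 37
189^64 ≡ 37^2 = 1369 ≡ 204
189^128 ≡ 204^2 = 41616 ≡ 142
139 = 128 + 8 + 2 + 1, so 189^139 ≡ 142·102·72·189 ≡ 77 (mod 233)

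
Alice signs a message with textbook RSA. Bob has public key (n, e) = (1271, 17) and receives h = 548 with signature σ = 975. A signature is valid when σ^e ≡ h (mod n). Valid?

σ^2 ≡ 975^2 = 950625 ≡ 1188
σ^4 ≡ 1188^2 = 1411344 ≡ 534
σ^8 ≡ 534^2 = 285156 ≡ 452
σ^16 ≡ 452^2 = 204304 ≡ 944
17 = 16 + 1, so σ^17 ≡ 944·975 ≡ 196 (mod 1271)
σ^17 mod 1271 = 196, but h = 548.

no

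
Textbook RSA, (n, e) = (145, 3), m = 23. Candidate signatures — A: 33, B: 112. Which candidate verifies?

B

Candidate A: Squares mod 145: 33^1≡33, 33^2≡74; 3 = 2 + 1, so 33^3 ≡ 74·33 ≡ 122 (mod 145)
Candidate B: Squares mod 145: 112^1≡112, 112^2≡74; 3 = 2 + 1, so 112^3 ≡ 74·112 ≡ 23 (mod 145)
  → matches m = 23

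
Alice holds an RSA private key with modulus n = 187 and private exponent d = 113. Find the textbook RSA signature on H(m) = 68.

85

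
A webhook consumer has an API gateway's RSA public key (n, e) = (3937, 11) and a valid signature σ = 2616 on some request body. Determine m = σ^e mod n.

σ^11 mod 3937 = 1230

1230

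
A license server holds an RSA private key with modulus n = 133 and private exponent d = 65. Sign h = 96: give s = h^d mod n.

h^2 ≡ 96^2 = 9216 ≡ 39
h^4 ≡ 39^2 = 1521 ≡ 58
h^8 ≡ 58^2 = 3364 ≡ 39
h^16 ≡ 39^2 = 1521 ≡ 58
h^32 ≡ 58^2 = 3364 ≡ 39
h^64 ≡ 39^2 = 1521 ≡ 58
65 = 64 + 1, so h^65 ≡ 58·96 ≡ 115 (mod 133)

115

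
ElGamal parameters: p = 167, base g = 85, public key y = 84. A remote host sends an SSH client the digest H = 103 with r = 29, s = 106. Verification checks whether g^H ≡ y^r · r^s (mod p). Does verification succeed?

fails

Left side g^H mod p:
85^2 = 7225 ≡ 44
85^4 ≡ 44^2 = 1936 ≡ 99
85^8 ≡ 99^2 = 9801 ≡ 115
85^16 ≡ 115^2 = 13225 ≡ 32
85^32 ≡ 32^2 = 1024 ≡ 22
85^64 ≡ 22^2 = 484 ≡ 150
103 = 64 + 32 + 4 + 2 + 1, so 85^103 ≡ 150·22·99·44·85 ≡ 162 (mod 167)
Right side y^r · r^s mod p:
84^2 = 7056 ≡ 42
84^4 ≡ 42^2 = 1764 ≡ 94
84^8 ≡ 94^2 = 8836 ≡ 152
84^16 ≡ 152^2 = 23104 ≡ 58
29 = 16 + 8 + 4 + 1, so 84^29 ≡ 58·152·94·84 ≡ 25 (mod 167)
29^2 = 841 ≡ 6
29^4 ≡ 6^2 = 36
29^8 ≡ 36^2 = 1296 ≡ 127
29^16 ≡ 127^2 = 16129 ≡ 97
29^32 ≡ 97^2 = 9409 ≡ 57
29^64 ≡ 57^2 = 3249 ≡ 76
106 = 64 + 32 + 8 + 2, so 29^106 ≡ 76·57·127·6 ≡ 62 (mod 167)
25·62 = 1550 ≡ 47 (mod 167)
162 ≠ 47, so verification fails.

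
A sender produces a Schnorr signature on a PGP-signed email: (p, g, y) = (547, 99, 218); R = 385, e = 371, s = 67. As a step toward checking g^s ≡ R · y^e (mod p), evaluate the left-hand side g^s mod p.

249

99^67 mod 547 = 249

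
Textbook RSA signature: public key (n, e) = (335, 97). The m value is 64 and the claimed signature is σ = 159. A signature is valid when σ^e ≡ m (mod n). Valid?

Squares mod 335: σ^1≡159, σ^2≡156, σ^4≡216, σ^8≡91, σ^16≡241, σ^32≡126, σ^64≡131
97 = 64 + 32 + 1, so σ^97 ≡ 131·126·159 ≡ 64 (mod 335)
σ^97 mod 335 = 64 matches m.

yes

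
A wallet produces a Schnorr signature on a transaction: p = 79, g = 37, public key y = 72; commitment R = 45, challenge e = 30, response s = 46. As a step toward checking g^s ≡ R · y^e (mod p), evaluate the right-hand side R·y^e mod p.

Squares mod 79: 72^1≡72, 72^2≡49, 72^4≡31, 72^8≡13, 72^16≡11
30 = 16 + 8 + 4 + 2, so 72^30 ≡ 11·13·31·49 ≡ 46 (mod 79)
R · y^e ≡ 45·46 = 2070 ≡ 16 (mod 79)

16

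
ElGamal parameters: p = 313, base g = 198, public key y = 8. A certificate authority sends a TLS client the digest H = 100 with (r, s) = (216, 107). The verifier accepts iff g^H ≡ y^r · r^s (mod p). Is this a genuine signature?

Left side g^H mod p:
Squares mod 313: 198^1≡198, 198^2≡79, 198^4≡294, 198^8≡48, 198^16≡113, 198^32≡249, 198^64≡27
100 = 64 + 32 + 4, so 198^100 ≡ 27·249·294 ≡ 280 (mod 313)
Right side y^r · r^s mod p:
Squares mod 313: 8^1≡8, 8^2≡64, 8^4≡27, 8^8≡103, 8^16≡280, 8^32≡150, 8^64≡277, 8^128≡44
216 = 128 + 64 + 16 + 8, so 8^216 ≡ 44·277·280·103 ≡ 103 (mod 313)
Squares mod 313: 216^1≡216, 216^2≡19, 216^4≡48, 216^8≡113, 216^16≡249, 216^32≡27, 216^64≡103
107 = 64 + 32 + 8 + 2 + 1, so 216^107 ≡ 103·27·113·19·216 ≡ 35 (mod 313)
103·35 = 3605 ≡ 162 (mod 313)
280 ≠ 162, so verification fails.

forged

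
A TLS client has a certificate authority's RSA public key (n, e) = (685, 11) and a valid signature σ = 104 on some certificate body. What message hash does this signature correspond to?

329

σ^2 ≡ 104^2 = 10816 ≡ 541
σ^4 ≡ 541^2 = 292681 ≡ 186
σ^8 ≡ 186^2 = 34596 ≡ 346
11 = 8 + 2 + 1, so σ^11 ≡ 346·541·104 ≡ 329 (mod 685)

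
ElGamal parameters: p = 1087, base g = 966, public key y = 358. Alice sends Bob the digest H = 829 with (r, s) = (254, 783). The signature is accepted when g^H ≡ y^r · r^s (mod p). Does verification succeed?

Left side g^H mod p:
Squares mod 1087: 966^1≡966, 966^2≡510, 966^4≡307, 966^8≡767, 966^16≡222, 966^32≡369, 966^64≡286, 966^128≡271, 966^256≡612, 966^512≡616
829 = 512 + 256 + 32 + 16 + 8 + 4 + 1, so 966^829 ≡ 616·612·369·222·767·307·966 ≡ 1079 (mod 1087)
Right side y^r · r^s mod p:
Squares mod 1087: 358^1≡358, 358^2≡985, 358^4≡621, 358^8≡843, 358^16≡838, 358^32≡42, 358^64≡677, 358^128≡702
254 = 128 + 64 + 32 + 16 + 8 + 4 + 2, so 358^254 ≡ 702·677·42·838·843·621·985 ≡ 156 (mod 1087)
Squares mod 1087: 254^1≡254, 254^2≡383, 254^4≡1031, 254^8≡962, 254^16≡407, 254^32≡425, 254^64≡183, 254^128≡879, 254^256≡871, 254^512≡1002
783 = 512 + 256 + 8 + 4 + 2 + 1, so 254^783 ≡ 1002·871·962·1031·383·254 ≡ 524 (mod 1087)
156·524 = 81744 ≡ 219 (mod 1087)
1079 ≠ 219, so verification fails.

fails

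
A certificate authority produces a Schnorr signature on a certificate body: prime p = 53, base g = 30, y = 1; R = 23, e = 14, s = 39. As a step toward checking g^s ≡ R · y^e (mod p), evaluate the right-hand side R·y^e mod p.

23

Squares mod 53: 1^1≡1, 1^2≡1, 1^4≡1, 1^8≡1
14 = 8 + 4 + 2, so 1^14 ≡ 1·1·1 ≡ 1 (mod 53)
R · y^e ≡ 23·1 = 23 ≡ 23 (mod 53)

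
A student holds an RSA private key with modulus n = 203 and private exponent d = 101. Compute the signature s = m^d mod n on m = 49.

112

m^2 ≡ 49^2 = 2401 ≡ 168
m^4 ≡ 168^2 = 28224 ≡ 7
m^8 ≡ 7^2 = 49
m^16 ≡ 49^2 = 2401 ≡ 168
m^32 ≡ 168^2 = 28224 ≡ 7
m^64 ≡ 7^2 = 49
101 = 64 + 32 + 4 + 1, so m^101 ≡ 49·7·7·49 ≡ 112 (mod 203)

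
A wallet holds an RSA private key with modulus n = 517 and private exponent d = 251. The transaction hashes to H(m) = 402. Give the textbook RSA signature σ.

(H(m))^2 ≡ 402^2 = 161604 ≡ 300
(H(m))^4 ≡ 300^2 = 90000 ≡ 42
(H(m))^8 ≡ 42^2 = 1764 ≡ 213
(H(m))^16 ≡ 213^2 = 45369 ≡ 390
(H(m))^32 ≡ 390^2 = 152100 ≡ 102
(H(m))^64 ≡ 102^2 = 10404 ≡ 64
(H(m))^128 ≡ 64^2 = 4096 ≡ 477
251 = 128 + 64 + 32 + 16 + 8 + 2 + 1, so (H(m))^251 ≡ 477·64·102·390·213·300·402 ≡ 248 (mod 517)

248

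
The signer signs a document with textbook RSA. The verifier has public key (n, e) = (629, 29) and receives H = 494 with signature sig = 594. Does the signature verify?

does not verify

sig^2 ≡ 594^2 = 352836 ≡ 596
sig^4 ≡ 596^2 = 355216 ≡ 460
sig^8 ≡ 460^2 = 211600 ≡ 256
sig^16 ≡ 256^2 = 65536 ≡ 120
29 = 16 + 8 + 4 + 1, so sig^29 ≡ 120·256·460·594 ≡ 135 (mod 629)
sig^29 mod 629 = 135, but H = 494.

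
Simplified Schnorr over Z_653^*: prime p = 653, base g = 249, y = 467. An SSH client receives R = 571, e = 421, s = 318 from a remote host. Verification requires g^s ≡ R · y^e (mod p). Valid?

yes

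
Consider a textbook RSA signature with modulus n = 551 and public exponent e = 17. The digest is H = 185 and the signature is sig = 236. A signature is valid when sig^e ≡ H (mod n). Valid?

no

sig^2 ≡ 236^2 = 55696 ≡ 45
sig^4 ≡ 45^2 = 2025 ≡ 372
sig^8 ≡ 372^2 = 138384 ≡ 83
sig^16 ≡ 83^2 = 6889 ≡ 277
17 = 16 + 1, so sig^17 ≡ 277·236 ≡ 354 (mod 551)
354 ≠ 185, so verification fails.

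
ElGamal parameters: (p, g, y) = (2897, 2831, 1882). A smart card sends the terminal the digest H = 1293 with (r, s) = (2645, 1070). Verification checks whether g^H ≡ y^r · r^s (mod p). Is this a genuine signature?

genuine

Left side g^H mod p:
2831^2 = 8014561 ≡ 1459
2831^4 ≡ 1459^2 = 2128681 ≡ 2283
2831^8 ≡ 2283^2 = 5212089 ≡ 386
2831^16 ≡ 386^2 = 148996 ≡ 1249
2831^32 ≡ 1249^2 = 1560001 ≡ 1415
2831^64 ≡ 1415^2 = 2002225 ≡ 398
2831^128 ≡ 398^2 = 158404 ≡ 1966
2831^256 ≡ 1966^2 = 3865156 ≡ 558
2831^512 ≡ 558^2 = 311364 ≡ 1385
2831^1024 ≡ 1385^2 = 1918225 ≡ 411
1293 = 1024 + 256 + 8 + 4 + 1, so 2831^1293 ≡ 411·558·386·2283·2831 ≡ 444 (mod 2897)
Right side y^r · r^s mod p:
1882^2 = 3541924 ≡ 1790
1882^4 ≡ 1790^2 = 3204100 ≡ 18
1882^8 ≡ 18^2 = 324
1882^16 ≡ 324^2 = 104976 ≡ 684
1882^32 ≡ 684^2 = 467856 ≡ 1439
1882^64 ≡ 1439^2 = 2070721 ≡ 2263
1882^128 ≡ 2263^2 = 5121169 ≡ 2170
1882^256 ≡ 2170^2 = 4708900 ≡ 1275
1882^512 ≡ 1275^2 = 1625625 ≡ 408
1882^1024 ≡ 408^2 = 166464 ≡ 1335
1882^2048 ≡ 1335^2 = 1782225 ≡ 570
2645 = 2048 + 512 + 64 + 16 + 4 + 1, so 1882^2645 ≡ 570·408·2263·684·18·1882 ≡ 122 (mod 2897)
2645^2 = 6996025 ≡ 2667
2645^4 ≡ 2667^2 = 7112889 ≡ 754
2645^8 ≡ 754^2 = 568516 ≡ 704
2645^16 ≡ 704^2 = 495616 ≡ 229
2645^32 ≡ 229^2 = 52441 ≡ 295
2645^64 ≡ 295^2 = 87025 ≡ 115
2645^128 ≡ 115^2 = 13225 ≡ 1637
2645^256 ≡ 1637^2 = 2679769 ≡ 44
2645^512 ≡ 44^2 = 1936
2645^1024 ≡ 1936^2 = 3748096 ≡ 2275
1070 = 1024 + 32 + 8 + 4 + 2, so 2645^1070 ≡ 2275·295·704·754·2667 ≡ 811 (mod 2897)
122·811 = 98942 ≡ 444 (mod 2897)
444 ≡ 444 (mod 2897), so the signature is genuine.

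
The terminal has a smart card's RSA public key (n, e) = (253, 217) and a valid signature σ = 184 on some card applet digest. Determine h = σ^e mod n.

σ^2 ≡ 184^2 = 33856 ≡ 207
σ^4 ≡ 207^2 = 42849 ≡ 92
σ^8 ≡ 92^2 = 8464 ≡ 115
σ^16 ≡ 115^2 = 13225 ≡ 69
σ^32 ≡ 69^2 = 4761 ≡ 207
σ^64 ≡ 207^2 = 42849 ≡ 92
σ^128 ≡ 92^2 = 8464 ≡ 115
217 = 128 + 64 + 16 + 8 + 1, so σ^217 ≡ 115·92·69·115·184 ≡ 46 (mod 253)

46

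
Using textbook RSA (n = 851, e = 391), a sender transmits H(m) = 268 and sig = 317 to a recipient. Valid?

no

sig^2 ≡ 317^2 = 100489 ≡ 71
sig^4 ≡ 71^2 = 5041 ≡ 786
sig^8 ≡ 786^2 = 617796 ≡ 821
sig^16 ≡ 821^2 = 674041 ≡ 49
sig^32 ≡ 49^2 = 2401 ≡ 699
sig^64 ≡ 699^2 = 488601 ≡ 127
sig^128 ≡ 127^2 = 16129 ≡ 811
sig^256 ≡ 811^2 = 657721 ≡ 749
391 = 256 + 128 + 4 + 2 + 1, so sig^391 ≡ 749·811·786·71·317 ≡ 583 (mod 851)
583 ≠ 268, so verification fails.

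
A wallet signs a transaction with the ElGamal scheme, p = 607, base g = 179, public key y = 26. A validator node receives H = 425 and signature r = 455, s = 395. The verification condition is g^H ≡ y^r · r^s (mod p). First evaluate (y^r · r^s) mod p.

331

Squares mod 607: 26^1≡26, 26^2≡69, 26^4≡512, 26^8≡527, 26^16≡330, 26^32≡247, 26^64≡309, 26^128≡182, 26^256≡346
455 = 256 + 128 + 64 + 4 + 2 + 1, so 26^455 ≡ 346·182·309·512·69·26 ≡ 212 (mod 607)
Squares mod 607: 455^1≡455, 455^2≡38, 455^4≡230, 455^8≡91, 455^16≡390, 455^32≡350, 455^64≡493, 455^128≡249, 455^256≡87
395 = 256 + 128 + 8 + 2 + 1, so 455^395 ≡ 87·249·91·38·455 ≡ 411 (mod 607)
y^r · r^s ≡ 212·411 = 87132 ≡ 331 (mod 607)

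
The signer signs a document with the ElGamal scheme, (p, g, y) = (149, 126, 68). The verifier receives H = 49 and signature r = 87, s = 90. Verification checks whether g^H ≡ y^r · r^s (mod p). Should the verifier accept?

reject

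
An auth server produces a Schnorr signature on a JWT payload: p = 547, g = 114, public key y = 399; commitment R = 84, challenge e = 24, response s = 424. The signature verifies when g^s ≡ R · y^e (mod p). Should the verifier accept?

g^s mod p:
114^2 = 12996 ≡ 415
114^4 ≡ 415^2 = 172225 ≡ 467
114^8 ≡ 467^2 = 218089 ≡ 383
114^16 ≡ 383^2 = 146689 ≡ 93
114^32 ≡ 93^2 = 8649 ≡ 444
114^64 ≡ 444^2 = 197136 ≡ 216
114^128 ≡ 216^2 = 46656 ≡ 161
114^256 ≡ 161^2 = 25921 ≡ 212
424 = 256 + 128 + 32 + 8, so 114^424 ≡ 212·161·444·383 ≡ 52 (mod 547)
R · y^e mod p:
399^2 = 159201 ≡ 24
399^4 ≡ 24^2 = 576 ≡ 29
399^8 ≡ 29^2 = 841 ≡ 294
399^16 ≡ 294^2 = 86436 ≡ 10
24 = 16 + 8, so 399^24 ≡ 10·294 ≡ 205 (mod 547)
84·205 = 17220 ≡ 263 (mod 547)
52 ≠ 263; the check fails.

reject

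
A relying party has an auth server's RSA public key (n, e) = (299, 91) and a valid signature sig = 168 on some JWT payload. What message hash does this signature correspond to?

90

sig^2 ≡ 168^2 = 28224 ≡ 118
sig^4 ≡ 118^2 = 13924 ≡ 170
sig^8 ≡ 170^2 = 28900 ≡ 196
sig^16 ≡ 196^2 = 38416 ≡ 144
sig^32 ≡ 144^2 = 20736 ≡ 105
sig^64 ≡ 105^2 = 11025 ≡ 261
91 = 64 + 16 + 8 + 2 + 1, so sig^91 ≡ 261·144·196·118·168 ≡ 90 (mod 299)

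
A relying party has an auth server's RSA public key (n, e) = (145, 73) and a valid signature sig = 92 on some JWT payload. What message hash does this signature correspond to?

sig^2 ≡ 92^2 = 8464 ≡ 54
sig^4 ≡ 54^2 = 2916 ≡ 16
sig^8 ≡ 16^2 = 256 ≡ 111
sig^16 ≡ 111^2 = 12321 ≡ 141
sig^32 ≡ 141^2 = 19881 ≡ 16
sig^64 ≡ 16^2 = 256 ≡ 111
73 = 64 + 8 + 1, so sig^73 ≡ 111·111·92 ≡ 67 (mod 145)

67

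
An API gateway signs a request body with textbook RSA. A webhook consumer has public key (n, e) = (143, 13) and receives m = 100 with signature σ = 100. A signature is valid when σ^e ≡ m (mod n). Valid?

σ^2 ≡ 100^2 = 10000 ≡ 133
σ^4 ≡ 133^2 = 17689 ≡ 100
σ^8 ≡ 100^2 = 10000 ≡ 133
13 = 8 + 4 + 1, so σ^13 ≡ 133·100·100 ≡ 100 (mod 143)
100 = m, so the signature checks out.

yes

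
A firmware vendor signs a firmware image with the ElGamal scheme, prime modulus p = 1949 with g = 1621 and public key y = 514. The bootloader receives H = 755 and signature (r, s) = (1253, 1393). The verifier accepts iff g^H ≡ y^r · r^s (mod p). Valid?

Left side g^H mod p:
1621^755 mod 1949 = 841
Right side y^r · r^s mod p:
514^1253 mod 1949 = 1768
1253^1393 mod 1949 = 383
1768·383 = 677144 ≡ 841 (mod 1949)
841 ≡ 841 (mod 1949), so the signature is genuine.

yes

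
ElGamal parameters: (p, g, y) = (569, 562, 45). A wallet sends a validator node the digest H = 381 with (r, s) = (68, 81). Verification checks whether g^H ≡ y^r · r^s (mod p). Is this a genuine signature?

genuine

Left side g^H mod p:
562^381 mod 569 = 534
Right side y^r · r^s mod p:
45^68 mod 569 = 327
68^81 mod 569 = 200
327·200 = 65400 ≡ 534 (mod 569)
534 ≡ 534 (mod 569), so the signature is genuine.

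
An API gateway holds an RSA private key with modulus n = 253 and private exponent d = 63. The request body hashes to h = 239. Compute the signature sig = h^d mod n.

105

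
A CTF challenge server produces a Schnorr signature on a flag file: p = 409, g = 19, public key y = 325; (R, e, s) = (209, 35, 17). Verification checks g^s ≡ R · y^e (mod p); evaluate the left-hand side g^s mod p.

19^2 = 361
19^4 ≡ 361^2 = 130321 ≡ 259
19^8 ≡ 259^2 = 67081 ≡ 5
19^16 ≡ 5^2 = 25
17 = 16 + 1, so 19^17 ≡ 25·19 ≡ 66 (mod 409)

66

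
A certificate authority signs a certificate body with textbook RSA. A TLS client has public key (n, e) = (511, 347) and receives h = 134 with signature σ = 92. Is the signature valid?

σ^2 ≡ 92^2 = 8464 ≡ 288
σ^4 ≡ 288^2 = 82944 ≡ 162
σ^8 ≡ 162^2 = 26244 ≡ 183
σ^16 ≡ 183^2 = 33489 ≡ 274
σ^32 ≡ 274^2 = 75076 ≡ 470
σ^64 ≡ 470^2 = 220900 ≡ 148
σ^128 ≡ 148^2 = 21904 ≡ 442
σ^256 ≡ 442^2 = 195364 ≡ 162
347 = 256 + 64 + 16 + 8 + 2 + 1, so σ^347 ≡ 162·148·274·183·288·92 ≡ 134 (mod 511)
134 = h, so the signature checks out.

valid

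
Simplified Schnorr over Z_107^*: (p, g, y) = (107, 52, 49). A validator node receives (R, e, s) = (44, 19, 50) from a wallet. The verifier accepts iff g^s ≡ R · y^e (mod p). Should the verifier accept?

reject

g^s mod p:
Squares mod 107: 52^1≡52, 52^2≡29, 52^4≡92, 52^8≡11, 52^16≡14, 52^32≡89
50 = 32 + 16 + 2, so 52^50 ≡ 89·14·29 ≡ 75 (mod 107)
R · y^e mod p:
Squares mod 107: 49^1≡49, 49^2≡47, 49^4≡69, 49^8≡53, 49^16≡27
19 = 16 + 2 + 1, so 49^19 ≡ 27·47·49 ≡ 14 (mod 107)
44·14 = 616 ≡ 81 (mod 107)
75 ≠ 81; the check fails.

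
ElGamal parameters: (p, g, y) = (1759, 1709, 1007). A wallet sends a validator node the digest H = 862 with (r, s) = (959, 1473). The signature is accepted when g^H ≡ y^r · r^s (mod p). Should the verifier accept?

reject

Left side g^H mod p:
1709^2 = 2920681 ≡ 741
1709^4 ≡ 741^2 = 549081 ≡ 273
1709^8 ≡ 273^2 = 74529 ≡ 651
1709^16 ≡ 651^2 = 423801 ≡ 1641
1709^32 ≡ 1641^2 = 2692881 ≡ 1611
1709^64 ≡ 1611^2 = 2595321 ≡ 796
1709^128 ≡ 796^2 = 633616 ≡ 376
1709^256 ≡ 376^2 = 141376 ≡ 656
1709^512 ≡ 656^2 = 430336 ≡ 1140
862 = 512 + 256 + 64 + 16 + 8 + 4 + 2, so 1709^862 ≡ 1140·656·796·1641·651·273·741 ≡ 1711 (mod 1759)
Right side y^r · r^s mod p:
1007^2 = 1014049 ≡ 865
1007^4 ≡ 865^2 = 748225 ≡ 650
1007^8 ≡ 650^2 = 422500 ≡ 340
1007^16 ≡ 340^2 = 115600 ≡ 1265
1007^32 ≡ 1265^2 = 1600225 ≡ 1294
1007^64 ≡ 1294^2 = 1674436 ≡ 1627
1007^128 ≡ 1627^2 = 2647129 ≡ 1593
1007^256 ≡ 1593^2 = 2537649 ≡ 1171
1007^512 ≡ 1171^2 = 1371241 ≡ 980
959 = 512 + 256 + 128 + 32 + 16 + 8 + 4 + 2 + 1, so 1007^959 ≡ 980·1171·1593·1294·1265·340·650·865·1007 ≡ 1634 (mod 1759)
959^2 = 919681 ≡ 1483
959^4 ≡ 1483^2 = 2199289 ≡ 539
959^8 ≡ 539^2 = 290521 ≡ 286
959^16 ≡ 286^2 = 81796 ≡ 882
959^32 ≡ 882^2 = 777924 ≡ 446
959^64 ≡ 446^2 = 198916 ≡ 149
959^128 ≡ 149^2 = 22201 ≡ 1093
959^256 ≡ 1093^2 = 1194649 ≡ 288
959^512 ≡ 288^2 = 82944 ≡ 271
959^1024 ≡ 271^2 = 73441 ≡ 1322
1473 = 1024 + 256 + 128 + 64 + 1, so 959^1473 ≡ 1322·288·1093·149·959 ≡ 709 (mod 1759)
1634·709 = 1158506 ≡ 1084 (mod 1759)
1711 ≠ 1084, so verification fails.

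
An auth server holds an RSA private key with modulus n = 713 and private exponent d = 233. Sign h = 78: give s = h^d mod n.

35

h^2 ≡ 78^2 = 6084 ≡ 380
h^4 ≡ 380^2 = 144400 ≡ 374
h^8 ≡ 374^2 = 139876 ≡ 128
h^16 ≡ 128^2 = 16384 ≡ 698
h^32 ≡ 698^2 = 487204 ≡ 225
h^64 ≡ 225^2 = 50625 ≡ 2
h^128 ≡ 2^2 = 4
233 = 128 + 64 + 32 + 8 + 1, so h^233 ≡ 4·2·225·128·78 ≡ 35 (mod 713)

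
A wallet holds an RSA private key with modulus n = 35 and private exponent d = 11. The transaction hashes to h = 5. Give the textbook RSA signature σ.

h^2 ≡ 5^2 = 25
h^4 ≡ 25^2 = 625 ≡ 30
h^8 ≡ 30^2 = 900 ≡ 25
11 = 8 + 2 + 1, so h^11 ≡ 25·25·5 ≡ 10 (mod 35)

10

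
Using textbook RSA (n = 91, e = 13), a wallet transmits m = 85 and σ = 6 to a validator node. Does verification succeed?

fails

σ^2 ≡ 6^2 = 36
σ^4 ≡ 36^2 = 1296 ≡ 22
σ^8 ≡ 22^2 = 484 ≡ 29
13 = 8 + 4 + 1, so σ^13 ≡ 29·22·6 ≡ 6 (mod 91)
6 ≠ 85, so verification fails.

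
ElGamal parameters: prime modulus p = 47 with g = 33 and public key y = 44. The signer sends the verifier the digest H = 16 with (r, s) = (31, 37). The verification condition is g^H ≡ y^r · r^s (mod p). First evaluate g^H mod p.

2

33^2 = 1089 ≡ 8
33^4 ≡ 8^2 = 64 ≡ 17
33^8 ≡ 17^2 = 289 ≡ 7
33^16 ≡ 7^2 = 49 ≡ 2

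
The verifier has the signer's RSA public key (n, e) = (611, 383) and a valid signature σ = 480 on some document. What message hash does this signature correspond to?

181

σ^383 mod 611 = 181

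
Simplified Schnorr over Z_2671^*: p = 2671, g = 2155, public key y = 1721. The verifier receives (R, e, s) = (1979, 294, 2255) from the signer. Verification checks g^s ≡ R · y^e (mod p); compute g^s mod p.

1544

2155^2 = 4644025 ≡ 1827
2155^4 ≡ 1827^2 = 3337929 ≡ 1850
2155^8 ≡ 1850^2 = 3422500 ≡ 949
2155^16 ≡ 949^2 = 900601 ≡ 474
2155^32 ≡ 474^2 = 224676 ≡ 312
2155^64 ≡ 312^2 = 97344 ≡ 1188
2155^128 ≡ 1188^2 = 1411344 ≡ 1056
2155^256 ≡ 1056^2 = 1115136 ≡ 1329
2155^512 ≡ 1329^2 = 1766241 ≡ 710
2155^1024 ≡ 710^2 = 504100 ≡ 1952
2155^2048 ≡ 1952^2 = 3810304 ≡ 1458
2255 = 2048 + 128 + 64 + 8 + 4 + 2 + 1, so 2155^2255 ≡ 1458·1056·1188·949·1850·1827·2155 ≡ 1544 (mod 2671)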